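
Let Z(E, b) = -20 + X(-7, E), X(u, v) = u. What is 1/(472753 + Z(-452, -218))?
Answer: 1/472726 ≈ 2.1154e-6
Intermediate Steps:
Z(E, b) = -27 (Z(E, b) = -20 - 7 = -27)
1/(472753 + Z(-452, -218)) = 1/(472753 - 27) = 1/472726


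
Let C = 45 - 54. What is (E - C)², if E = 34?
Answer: 1849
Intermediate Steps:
C = -9
(E - C)² = (34 - 1*(-9))² = (34 + 9)² = 43² = 1849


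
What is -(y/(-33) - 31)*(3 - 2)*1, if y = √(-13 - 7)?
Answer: 31 + 2*I*√5/33 ≈ 31.0 + 0.13552*I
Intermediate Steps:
y = 2*I*√5 (y = √(-20) = 2*I*√5 ≈ 4.4721*I)
-(y/(-33) - 31)*(3 - 2)*1 = -((2*I*√5)/(-33) - 31)*(3 - 2)*1 = -((2*I*√5)*(-1/33) - 31)*1*1 = -(-2*I*√5/33 - 31) = -(-31 - 2*I*√5/33) = 31 + 2*I*√5/33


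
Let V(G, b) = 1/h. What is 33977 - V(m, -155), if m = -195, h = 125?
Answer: 4247124/125 ≈ 33977.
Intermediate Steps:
V(G, b) = 1/125
33977 - V(m, -155) = 33977 - 1*1/125 = 33977 - 1/125 = 4247124/125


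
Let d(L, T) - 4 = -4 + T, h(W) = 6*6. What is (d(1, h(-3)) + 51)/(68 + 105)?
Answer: 87/173 ≈ 0.50289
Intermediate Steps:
h(W) = 36
d(L, T) = T (d(L, T) = 4 + (-4 + T) = T)
(d(1, h(-3)) + 51)/(68 + 105) = (36 + 51)/(68 + 105) = 87/173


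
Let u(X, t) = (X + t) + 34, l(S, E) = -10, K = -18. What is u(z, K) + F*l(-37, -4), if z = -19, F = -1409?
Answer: 14087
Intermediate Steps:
u(X, t) = 34 + X + t
u(z, K) + F*l(-37, -4) = (34 - 19 - 18) - 1409*(-10) = -3 + 14090 = 14087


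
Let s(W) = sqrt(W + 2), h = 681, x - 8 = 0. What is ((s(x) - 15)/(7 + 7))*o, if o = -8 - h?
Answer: 10335/14 - 689*sqrt(10)/14 ≈ 582.58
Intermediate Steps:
x = 8 (x = 8 + 0 = 8)
s(W) = sqrt(2 + W)
o = -689 (o = -8 - 1*681 = -8 - 681 = -689)
((s(x) - 15)/(7 + 7))*o = ((sqrt(2 + 8) - 15)/(7 + 7))*(-689) = ((sqrt(10) - 15)/14)*(-689) = ((-15 + sqrt(10))*(1/14))*(-689) = (-15/14 + sqrt(10)/14)*(-689) = 10335/14 - 689*sqrt(10)/14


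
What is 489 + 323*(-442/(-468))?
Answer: 14293/18 ≈ 794.06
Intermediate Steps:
489 + 323*(-442/(-468)) = 489 + 323*(-442*(-1/468)) = 489 + 323*(17/18) = 489 + 5491/18 = 14293/18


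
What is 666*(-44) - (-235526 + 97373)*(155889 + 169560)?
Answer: 44961726393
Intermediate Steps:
666*(-44) - (-235526 + 97373)*(155889 + 169560) = -29304 - (-138153)*325449 = -29304 - 1*(-44961755697) = -29304 + 44961755697 = 44961726393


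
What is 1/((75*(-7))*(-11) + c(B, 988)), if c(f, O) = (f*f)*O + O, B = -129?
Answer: 1/16448071 ≈ 6.0797e-8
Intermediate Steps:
c(f, O) = O + O*f² (c(f, O) = f²*O + O = O*f² + O = O + O*f²)
1/((75*(-7))*(-11) + c(B, 988)) = 1/((75*(-7))*(-11) + 988*(1 + (-129)²)) = 1/(-525*(-11) + 988*(1 + 16641)) = 1/(5775 + 988*16642) = 1/(5775 + 16442296) = 1/16448071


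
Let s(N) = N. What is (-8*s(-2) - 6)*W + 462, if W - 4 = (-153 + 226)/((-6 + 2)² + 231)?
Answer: 124724/247 ≈ 504.96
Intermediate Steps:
W = 1061/247 (W = 4 + (-153 + 226)/((-6 + 2)² + 231) = 4 + 73/((-4)² + 231) = 4 + 73/(16 + 231) = 4 + 73/247 = 1061/247 ≈ 4.2955)
(-8*s(-2) - 6)*W + 462 = (-8*(-2) - 6)*(1061/247) + 462 = (16 - 6)*(1061/247) + 462 = 10*(1061/247) + 462 = 10610/247 + 462 = 124724/247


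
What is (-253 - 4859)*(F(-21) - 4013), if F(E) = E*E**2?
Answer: 67856688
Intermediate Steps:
F(E) = E**3
(-253 - 4859)*(F(-21) - 4013) = (-253 - 4859)*((-21)**3 - 4013) = -5112*(-9261 - 4013) = -5112*(-13274) = 67856688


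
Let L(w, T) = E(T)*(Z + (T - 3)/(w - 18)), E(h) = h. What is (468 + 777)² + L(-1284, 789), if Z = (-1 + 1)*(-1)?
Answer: 336252066/217 ≈ 1.5495e+6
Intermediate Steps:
Z = 0 (Z = 0*(-1) = 0)
L(w, T) = T*(-3 + T)/(-18 + w) (L(w, T) = T*(0 + (T - 3)/(w - 18)) = T*(0 + (-3 + T)/(-18 + w)) = T*((-3 + T)/(-18 + w)) = T*(-3 + T)/(-18 + w))
(468 + 777)² + L(-1284, 789) = (468 + 777)² + 789*(-3 + 789)/(-18 - 1284) = 1245² + 789*786/(-1302) = 1550025 + 789*(-1/1302)*786 = 1550025 - 103359/217 = 336252066/217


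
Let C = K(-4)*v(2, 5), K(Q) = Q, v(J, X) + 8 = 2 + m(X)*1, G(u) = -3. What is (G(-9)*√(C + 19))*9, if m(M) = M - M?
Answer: -27*√43 ≈ -177.05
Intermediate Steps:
m(M) = 0
v(J, X) = -6 (v(J, X) = -8 + (2 + 0*1) = -8 + (2 + 0) = -8 + 2 = -6)
C = 24 (C = -4*(-6) = 24)
(G(-9)*√(C + 19))*9 = -3*√(24 + 19)*9 = -3*√43*9 = -27*√43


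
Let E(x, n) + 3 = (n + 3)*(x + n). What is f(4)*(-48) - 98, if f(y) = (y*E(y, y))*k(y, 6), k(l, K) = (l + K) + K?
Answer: -162914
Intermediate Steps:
k(l, K) = l + 2*K (k(l, K) = (K + l) + K = l + 2*K)
E(x, n) = -3 + (3 + n)*(n + x) (E(x, n) = -3 + (n + 3)*(x + n) = -3 + (3 + n)*(n + x))
f(y) = y*(12 + y)*(-3 + 2*y² + 6*y) (f(y) = (y*(-3 + y² + 3*y + 3*y + y*y))*(y + 2*6) = (y*(-3 + y² + 3*y + 3*y + y²))*(y + 12) = (y*(-3 + 2*y² + 6*y))*(12 + y) = y*(12 + y)*(-3 + 2*y² + 6*y))
f(4)*(-48) - 98 = (4*(12 + 4)*(-3 + 2*4² + 6*4))*(-48) - 98 = (4*16*(-3 + 2*16 + 24))*(-48) - 98 = (4*16*(-3 + 32 + 24))*(-48) - 98 = (4*16*53)*(-48) - 98 = 3392*(-48) - 98 = -162816 - 98 = -162914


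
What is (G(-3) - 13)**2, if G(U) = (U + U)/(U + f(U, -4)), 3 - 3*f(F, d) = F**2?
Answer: 3481/25 ≈ 139.24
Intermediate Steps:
f(F, d) = 1 - F**2/3
G(U) = 2*U/(1 + U - U**2/3) (G(U) = (U + U)/(U + (1 - U**2/3)) = (2*U)/(1 + U - U**2/3) = 2*U/(1 + U - U**2/3))
(G(-3) - 13)**2 = (6*(-3)/(3 - 1*(-3)**2 + 3*(-3)) - 13)**2 = (6*(-3)/(3 - 1*9 - 9) - 13)**2 = (6*(-3)/(3 - 9 - 9) - 13)**2 = (6*(-3)/(-15) - 13)**2 = (6*(-3)*(-1/15) - 13)**2 = (6/5 - 13)**2 = (-59/5)**2 = 3481/25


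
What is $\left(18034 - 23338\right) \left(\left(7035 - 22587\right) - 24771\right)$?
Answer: $213873192$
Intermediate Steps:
$\left(18034 - 23338\right) \left(\left(7035 - 22587\right) - 24771\right) = - 5304 \left(\left(7035 - 22587\right) - 24771\right) = - 5304 \left(-15552 - 24771\right) = \left(-5304\right) \left(-40323\right) = 213873192$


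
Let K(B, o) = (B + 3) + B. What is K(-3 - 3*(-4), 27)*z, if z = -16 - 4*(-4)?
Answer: 0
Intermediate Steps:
K(B, o) = 3 + 2*B (K(B, o) = (3 + B) + B = 3 + 2*B)
z = 0 (z = -16 - 1*(-16) = -16 + 16 = 0)
K(-3 - 3*(-4), 27)*z = (3 + 2*(-3 - 3*(-4)))*0 = (3 + 2*(-3 + 12))*0 = (3 + 2*9)*0 = (3 + 18)*0 = 21*0 = 0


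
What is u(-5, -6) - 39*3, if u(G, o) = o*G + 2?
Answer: -85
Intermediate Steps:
u(G, o) = 2 + G*o (u(G, o) = G*o + 2 = 2 + G*o)
u(-5, -6) - 39*3 = (2 - 5*(-6)) - 39*3 = (2 + 30) - 117 = 32 - 117 = -85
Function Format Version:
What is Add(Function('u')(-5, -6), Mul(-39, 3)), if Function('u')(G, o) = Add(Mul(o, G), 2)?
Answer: -85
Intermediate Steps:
Function('u')(G, o) = Add(2, Mul(G, o)) (Function('u')(G, o) = Add(Mul(G, o), 2) = Add(2, Mul(G, o)))
Add(Function('u')(-5, -6), Mul(-39, 3)) = Add(Add(2, Mul(-5, -6)), Mul(-39, 3)) = Add(Add(2, 30), -117) = Add(32, -117) = -85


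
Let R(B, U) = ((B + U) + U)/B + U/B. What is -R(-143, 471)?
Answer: 1270/143 ≈ 8.8811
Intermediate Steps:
R(B, U) = U/B + (B + 2*U)/B (R(B, U) = (B + 2*U)/B + U/B = U/B + (B + 2*U)/B)
-R(-143, 471) = -(-143 + 3*471)/(-143) = -(-1)*(-143 + 1413)/143 = -(-1)*1270/143 = -1*(-1270/143) = 1270/143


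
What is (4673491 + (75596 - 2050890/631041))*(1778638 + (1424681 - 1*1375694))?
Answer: 1825716081434017375/210347 ≈ 8.6795e+12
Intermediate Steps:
(4673491 + (75596 - 2050890/631041))*(1778638 + (1424681 - 1*1375694)) = (4673491 + (75596 - 2050890/631041))*(1778638 + (1424681 - 1375694)) = (4673491 + (75596 - 1*683630/210347))*(1778638 + 48987) = (4673491 + (75596 - 683630/210347))*1827625 = (4673491 + 15900708182/210347)*1827625 = (998955519559/210347)*1827625 = 1825716081434017375/210347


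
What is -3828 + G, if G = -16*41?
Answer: -4484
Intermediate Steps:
G = -656
-3828 + G = -3828 - 656 = -4484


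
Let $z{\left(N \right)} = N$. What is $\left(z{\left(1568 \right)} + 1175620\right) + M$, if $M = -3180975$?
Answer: $-2003787$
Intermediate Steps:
$\left(z{\left(1568 \right)} + 1175620\right) + M = \left(1568 + 1175620\right) - 3180975 = 1177188 - 3180975 = -2003787$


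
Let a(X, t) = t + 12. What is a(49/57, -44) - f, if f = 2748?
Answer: -2780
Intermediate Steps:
a(X, t) = 12 + t
a(49/57, -44) - f = (12 - 44) - 1*2748 = -32 - 2748 = -2780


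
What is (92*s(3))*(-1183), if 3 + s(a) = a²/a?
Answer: 0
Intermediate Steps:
s(a) = -3 + a (s(a) = -3 + a²/a = -3 + a)
(92*s(3))*(-1183) = (92*(-3 + 3))*(-1183) = (92*0)*(-1183) = 0*(-1183) = 0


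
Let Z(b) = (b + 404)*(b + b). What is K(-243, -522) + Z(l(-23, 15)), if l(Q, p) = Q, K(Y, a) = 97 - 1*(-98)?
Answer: -17331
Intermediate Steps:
K(Y, a) = 195 (K(Y, a) = 97 + 98 = 195)
Z(b) = 2*b*(404 + b) (Z(b) = (404 + b)*(2*b) = 2*b*(404 + b))
K(-243, -522) + Z(l(-23, 15)) = 195 + 2*(-23)*(404 - 23) = 195 + 2*(-23)*381 = 195 - 17526 = -17331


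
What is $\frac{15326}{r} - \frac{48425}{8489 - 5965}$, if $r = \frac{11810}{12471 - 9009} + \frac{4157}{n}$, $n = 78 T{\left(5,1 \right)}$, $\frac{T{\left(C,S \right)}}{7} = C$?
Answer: $\frac{20185735120655}{6538959612} \approx 3087.0$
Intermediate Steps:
$T{\left(C,S \right)} = 7 C$
$n = 2730$ ($n = 78 \cdot 7 \cdot 5 = 78 \cdot 35 = 2730$)
$r = \frac{2590713}{525070}$ ($r = \frac{11810}{12471 - 9009} + \frac{4157}{2730} = \frac{11810}{3462} + 4157 \cdot \frac{1}{2730} = 11810 \cdot \frac{1}{3462} + \frac{4157}{2730} = \frac{5905}{1731} + \frac{4157}{2730} = \frac{2590713}{525070} \approx 4.934$)
$\frac{15326}{r} - \frac{48425}{8489 - 5965} = \frac{15326}{\frac{2590713}{525070}} - \frac{48425}{8489 - 5965} = 15326 \cdot \frac{525070}{2590713} - \frac{48425}{2524} = \frac{8047222820}{2590713} - \frac{48425}{2524} = \frac{20185735120655}{6538959612}$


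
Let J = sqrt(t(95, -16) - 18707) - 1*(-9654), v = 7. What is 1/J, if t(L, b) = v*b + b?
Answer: 9654/93218551 - I*sqrt(18835)/93218551 ≈ 0.00010356 - 1.4722e-6*I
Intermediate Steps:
t(L, b) = 8*b (t(L, b) = 7*b + b = 8*b)
J = 9654 + I*sqrt(18835) (J = sqrt(8*(-16) - 18707) - 1*(-9654) = sqrt(-128 - 18707) + 9654 = sqrt(-18835) + 9654 = I*sqrt(18835) + 9654 = 9654 + I*sqrt(18835) ≈ 9654.0 + 137.24*I)
1/J = 1/(9654 + I*sqrt(18835))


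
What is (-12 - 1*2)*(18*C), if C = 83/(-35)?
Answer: 2988/5 ≈ 597.60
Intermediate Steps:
C = -83/35 (C = 83*(-1/35) = -83/35 ≈ -2.3714)
(-12 - 1*2)*(18*C) = (-12 - 1*2)*(18*(-83/35)) = (-12 - 2)*(-1494/35) = -14*(-1494/35) = 2988/5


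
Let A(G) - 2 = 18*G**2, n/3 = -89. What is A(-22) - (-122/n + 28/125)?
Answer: 290807024/33375 ≈ 8713.3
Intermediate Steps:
n = -267 (n = 3*(-89) = -267)
A(G) = 2 + 18*G**2
A(-22) - (-122/n + 28/125) = (2 + 18*(-22)**2) - (-122/(-267) + 28/125) = (2 + 18*484) - (-122*(-1/267) + 28*(1/125)) = (2 + 8712) - (122/267 + 28/125) = 8714 - 1*22726/33375 = 8714 - 22726/33375 = 290807024/33375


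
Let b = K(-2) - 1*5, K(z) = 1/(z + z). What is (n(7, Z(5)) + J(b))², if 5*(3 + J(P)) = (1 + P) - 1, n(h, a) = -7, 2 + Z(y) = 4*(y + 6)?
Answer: 48841/400 ≈ 122.10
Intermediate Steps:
K(z) = 1/(2*z)
Z(y) = 22 + 4*y (Z(y) = -2 + 4*(y + 6) = -2 + 4*(6 + y) = -2 + (24 + 4*y) = 22 + 4*y)
b = -21/4 (b = (½)/(-2) - 1*5 = (½)*(-½) - 5 = -¼ - 5 = -21/4 ≈ -5.2500)
J(P) = -3 + P/5 (J(P) = -3 + ((1 + P) - 1)/5 = -3 + P/5)
(n(7, Z(5)) + J(b))² = (-7 + (-3 + (⅕)*(-21/4)))² = (-7 + (-3 - 21/20))² = (-7 - 81/20)² = (-221/20)² = 48841/400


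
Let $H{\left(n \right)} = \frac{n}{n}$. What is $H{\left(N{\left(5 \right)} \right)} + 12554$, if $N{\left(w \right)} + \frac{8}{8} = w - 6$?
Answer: $12555$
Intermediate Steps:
$N{\left(w \right)} = -7 + w$ ($N{\left(w \right)} = -1 + \left(w - 6\right) = -1 + \left(-6 + w\right) = -7 + w$)
$H{\left(n \right)} = 1$
$H{\left(N{\left(5 \right)} \right)} + 12554 = 1 + 12554 = 12555$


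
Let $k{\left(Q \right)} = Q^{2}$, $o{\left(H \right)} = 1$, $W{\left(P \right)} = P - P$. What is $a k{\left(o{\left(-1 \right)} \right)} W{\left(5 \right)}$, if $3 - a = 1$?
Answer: $0$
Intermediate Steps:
$W{\left(P \right)} = 0$
$a = 2$ ($a = 3 - 1 = 2$)
$a k{\left(o{\left(-1 \right)} \right)} W{\left(5 \right)} = 2 \cdot 1^{2} \cdot 0 = 2 \cdot 1 \cdot 0 = 2 \cdot 0 = 0$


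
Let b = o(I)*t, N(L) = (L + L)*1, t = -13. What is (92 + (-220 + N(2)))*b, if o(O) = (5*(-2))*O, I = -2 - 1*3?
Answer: 80600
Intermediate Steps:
I = -5 (I = -2 - 3 = -5)
N(L) = 2*L (N(L) = (2*L)*1 = 2*L)
o(O) = -10*O
b = -650 (b = -10*(-5)*(-13) = 50*(-13) = -650)
(92 + (-220 + N(2)))*b = (92 + (-220 + 2*2))*(-650) = (92 + (-220 + 4))*(-650) = (92 - 216)*(-650) = -124*(-650) = 80600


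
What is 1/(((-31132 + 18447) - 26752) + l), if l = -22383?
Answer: -1/61820 ≈ -1.6176e-5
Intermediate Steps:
1/(((-31132 + 18447) - 26752) + l) = 1/(((-31132 + 18447) - 26752) - 22383) = 1/((-12685 - 26752) - 22383) = 1/(-39437 - 22383) = 1/(-61820) = -1/61820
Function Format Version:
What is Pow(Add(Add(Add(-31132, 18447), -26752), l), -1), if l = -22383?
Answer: Rational(-1, 61820) ≈ -1.6176e-5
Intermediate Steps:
Pow(Add(Add(Add(-31132, 18447), -26752), l), -1) = Pow(Add(Add(Add(-31132, 18447), -26752), -22383), -1) = Pow(Add(Add(-12685, -26752), -22383), -1) = Pow(Add(-39437, -22383), -1) = Pow(-61820, -1) = Rational(-1, 61820)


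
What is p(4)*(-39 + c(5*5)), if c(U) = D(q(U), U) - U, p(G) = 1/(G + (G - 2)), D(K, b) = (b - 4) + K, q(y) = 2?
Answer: -41/6 ≈ -6.8333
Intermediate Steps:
D(K, b) = -4 + K + b (D(K, b) = (-4 + b) + K = -4 + K + b)
p(G) = 1/(-2 + 2*G) (p(G) = 1/(G + (-2 + G)) = 1/(-2 + 2*G))
c(U) = -2 (c(U) = (-4 + 2 + U) - U = (-2 + U) - U = -2)
p(4)*(-39 + c(5*5)) = (1/(2*(-1 + 4)))*(-39 - 2) = ((½)/3)*(-41) = ((½)*(⅓))*(-41) = (⅙)*(-41) = -41/6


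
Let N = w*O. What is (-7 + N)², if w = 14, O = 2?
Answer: 441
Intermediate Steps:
N = 28 (N = 14*2 = 28)
(-7 + N)² = (-7 + 28)² = 21² = 441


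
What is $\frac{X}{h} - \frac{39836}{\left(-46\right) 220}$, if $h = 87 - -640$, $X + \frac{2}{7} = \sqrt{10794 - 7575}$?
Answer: $\frac{2203317}{559790} + \frac{\sqrt{3219}}{727} \approx 4.014$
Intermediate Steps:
$X = - \frac{2}{7} + \sqrt{3219}$ ($X = - \frac{2}{7} + \sqrt{10794 - 7575} = - \frac{2}{7} + \sqrt{3219} \approx 56.451$)
$h = 727$ ($h = 87 + 640 = 727$)
$\frac{X}{h} - \frac{39836}{\left(-46\right) 220} = \frac{- \frac{2}{7} + \sqrt{3219}}{727} - \frac{39836}{\left(-46\right) 220} = \left(- \frac{2}{7} + \sqrt{3219}\right) \frac{1}{727} - \frac{39836}{-10120} = \left(- \frac{2}{5089} + \frac{\sqrt{3219}}{727}\right) - - \frac{433}{110} = \left(- \frac{2}{5089} + \frac{\sqrt{3219}}{727}\right) + \frac{433}{110} = \frac{2203317}{559790} + \frac{\sqrt{3219}}{727}$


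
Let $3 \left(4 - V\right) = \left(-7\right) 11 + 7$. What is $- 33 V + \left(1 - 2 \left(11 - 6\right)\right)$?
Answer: $-911$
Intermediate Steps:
$V = \frac{82}{3}$ ($V = 4 - \frac{\left(-7\right) 11 + 7}{3} = 4 - \frac{-77 + 7}{3} = 4 - - \frac{70}{3} = 4 + \frac{70}{3} = \frac{82}{3} \approx 27.333$)
$- 33 V + \left(1 - 2 \left(11 - 6\right)\right) = \left(-33\right) \frac{82}{3} + \left(1 - 2 \left(11 - 6\right)\right) = -902 + \left(1 - 2 \left(11 - 6\right)\right) = -902 + \left(1 - 10\right) = -902 - 9 = -911$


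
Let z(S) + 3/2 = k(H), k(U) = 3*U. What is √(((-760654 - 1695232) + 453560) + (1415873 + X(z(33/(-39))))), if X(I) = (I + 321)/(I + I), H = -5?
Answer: I*√283847718/22 ≈ 765.81*I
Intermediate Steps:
z(S) = -33/2 (z(S) = -3/2 + 3*(-5) = -3/2 - 15 = -33/2)
X(I) = (321 + I)/(2*I) (X(I) = (321 + I)/((2*I)) = (321 + I)*(1/(2*I)) = (321 + I)/(2*I))
√(((-760654 - 1695232) + 453560) + (1415873 + X(z(33/(-39))))) = √(((-760654 - 1695232) + 453560) + (1415873 + (321 - 33/2)/(2*(-33/2)))) = √((-2455886 + 453560) + (1415873 + (½)*(-2/33)*(609/2))) = √(-2002326 + (1415873 - 203/22)) = √(-2002326 + 31149003/22) = √(-12902169/22) = I*√283847718/22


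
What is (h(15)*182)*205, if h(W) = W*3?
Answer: 1678950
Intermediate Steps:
h(W) = 3*W
(h(15)*182)*205 = ((3*15)*182)*205 = (45*182)*205 = 8190*205 = 1678950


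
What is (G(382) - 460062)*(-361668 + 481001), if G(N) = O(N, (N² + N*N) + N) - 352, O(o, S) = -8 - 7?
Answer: -54944373857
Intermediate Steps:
O(o, S) = -15
G(N) = -367 (G(N) = -15 - 352 = -367)
(G(382) - 460062)*(-361668 + 481001) = (-367 - 460062)*(-361668 + 481001) = -460429*119333 = -54944373857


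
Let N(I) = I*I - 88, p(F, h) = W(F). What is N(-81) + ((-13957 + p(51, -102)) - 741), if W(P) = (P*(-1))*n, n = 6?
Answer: -8531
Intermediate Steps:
W(P) = -6*P (W(P) = (P*(-1))*6 = -P*6 = -6*P)
p(F, h) = -6*F
N(I) = -88 + I**2 (N(I) = I**2 - 88 = -88 + I**2)
N(-81) + ((-13957 + p(51, -102)) - 741) = (-88 + (-81)**2) + ((-13957 - 6*51) - 741) = (-88 + 6561) + ((-13957 - 306) - 741) = 6473 + (-14263 - 741) = 6473 - 15004 = -8531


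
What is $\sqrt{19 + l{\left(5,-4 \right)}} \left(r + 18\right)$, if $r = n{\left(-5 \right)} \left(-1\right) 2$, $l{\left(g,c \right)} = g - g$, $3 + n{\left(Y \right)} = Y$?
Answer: $34 \sqrt{19} \approx 148.2$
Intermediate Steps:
$n{\left(Y \right)} = -3 + Y$
$l{\left(g,c \right)} = 0$
$r = 16$ ($r = \left(-3 - 5\right) \left(-1\right) 2 = \left(-8\right) \left(-1\right) 2 = 8 \cdot 2 = 16$)
$\sqrt{19 + l{\left(5,-4 \right)}} \left(r + 18\right) = \sqrt{19 + 0} \left(16 + 18\right) = \sqrt{19} \cdot 34 = 34 \sqrt{19}$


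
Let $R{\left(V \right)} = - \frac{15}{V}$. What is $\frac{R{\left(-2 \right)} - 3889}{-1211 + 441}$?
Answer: $\frac{1109}{220} \approx 5.0409$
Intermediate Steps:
$\frac{R{\left(-2 \right)} - 3889}{-1211 + 441} = \frac{- \frac{15}{-2} - 3889}{-1211 + 441} = \frac{\left(-15\right) \left(- \frac{1}{2}\right) - 3889}{-770} = \left(\frac{15}{2} - 3889\right) \left(- \frac{1}{770}\right) = \left(- \frac{7763}{2}\right) \left(- \frac{1}{770}\right) = \frac{1109}{220}$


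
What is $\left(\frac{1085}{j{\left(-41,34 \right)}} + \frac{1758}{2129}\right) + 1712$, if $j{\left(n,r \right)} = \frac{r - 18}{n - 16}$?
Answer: $- \frac{73322309}{34064} \approx -2152.5$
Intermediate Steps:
$j{\left(n,r \right)} = \frac{-18 + r}{-16 + n}$
$\left(\frac{1085}{j{\left(-41,34 \right)}} + \frac{1758}{2129}\right) + 1712 = \left(\frac{1085}{\frac{1}{-16 - 41} \left(-18 + 34\right)} + \frac{1758}{2129}\right) + 1712 = \left(\frac{1085}{\frac{1}{-57} \cdot 16} + 1758 \cdot \frac{1}{2129}\right) + 1712 = \left(\frac{1085}{\left(- \frac{1}{57}\right) 16} + \frac{1758}{2129}\right) + 1712 = \left(\frac{1085}{- \frac{16}{57}} + \frac{1758}{2129}\right) + 1712 = \left(1085 \left(- \frac{57}{16}\right) + \frac{1758}{2129}\right) + 1712 = \left(- \frac{61845}{16} + \frac{1758}{2129}\right) + 1712 = - \frac{131639877}{34064} + 1712 = - \frac{73322309}{34064}$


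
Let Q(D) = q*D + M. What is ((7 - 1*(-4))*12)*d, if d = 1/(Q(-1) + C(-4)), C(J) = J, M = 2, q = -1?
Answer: -132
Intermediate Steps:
Q(D) = 2 - D (Q(D) = -D + 2 = 2 - D)
d = -1 (d = 1/((2 - 1*(-1)) - 4) = 1/((2 + 1) - 4) = 1/(3 - 4) = 1/(-1) = -1)
((7 - 1*(-4))*12)*d = ((7 - 1*(-4))*12)*(-1) = ((7 + 4)*12)*(-1) = (11*12)*(-1) = 132*(-1) = -132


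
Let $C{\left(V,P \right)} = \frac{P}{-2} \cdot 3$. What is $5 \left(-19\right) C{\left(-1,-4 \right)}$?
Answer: $-570$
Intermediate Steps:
$C{\left(V,P \right)} = - \frac{3 P}{2}$ ($C{\left(V,P \right)} = P \left(- \frac{1}{2}\right) 3 = - \frac{P}{2} \cdot 3 = - \frac{3 P}{2}$)
$5 \left(-19\right) C{\left(-1,-4 \right)} = 5 \left(-19\right) \left(\left(- \frac{3}{2}\right) \left(-4\right)\right) = \left(-95\right) 6 = -570$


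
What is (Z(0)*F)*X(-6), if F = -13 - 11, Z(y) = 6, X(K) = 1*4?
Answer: -576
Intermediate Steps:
X(K) = 4
F = -24
(Z(0)*F)*X(-6) = (6*(-24))*4 = -144*4 = -576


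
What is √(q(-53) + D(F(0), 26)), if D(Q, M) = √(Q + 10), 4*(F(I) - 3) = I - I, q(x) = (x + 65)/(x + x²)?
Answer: √(2067 + 474721*√13)/689 ≈ 1.9000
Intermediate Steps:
q(x) = (65 + x)/(x + x²)
F(I) = 3 (F(I) = 3 + (I - I)/4 = 3 + (¼)*0 = 3 + 0 = 3)
D(Q, M) = √(10 + Q)
√(q(-53) + D(F(0), 26)) = √((65 - 53)/((-53)*(1 - 53)) + √(10 + 3)) = √(-1/53*12/(-52) + √13) = √(-1/53*(-1/52)*12 + √13) = √(3/689 + √13)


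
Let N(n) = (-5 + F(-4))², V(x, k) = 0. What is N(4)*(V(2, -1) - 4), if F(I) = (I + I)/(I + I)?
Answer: -64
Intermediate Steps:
F(I) = 1 (F(I) = (2*I)/((2*I)) = (2*I)*(1/(2*I)) = 1)
N(n) = 16 (N(n) = (-5 + 1)² = (-4)² = 16)
N(4)*(V(2, -1) - 4) = 16*(0 - 4) = 16*(-4) = -64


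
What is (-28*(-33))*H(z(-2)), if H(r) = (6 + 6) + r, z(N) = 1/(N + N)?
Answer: 10857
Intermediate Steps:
z(N) = 1/(2*N)
H(r) = 12 + r
(-28*(-33))*H(z(-2)) = (-28*(-33))*(12 + (½)/(-2)) = 924*(12 + (½)*(-½)) = 924*(12 - ¼) = 924*(47/4) = 10857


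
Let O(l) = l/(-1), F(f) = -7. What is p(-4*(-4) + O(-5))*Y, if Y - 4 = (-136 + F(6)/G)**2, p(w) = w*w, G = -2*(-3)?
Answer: 33196177/4 ≈ 8.2990e+6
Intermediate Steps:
O(l) = -l (O(l) = l*(-1) = -l)
G = 6
p(w) = w**2
Y = 677473/36 (Y = 4 + (-136 - 7/6)**2 = 4 + (-823/6)**2 = 4 + 677329/36 = 677473/36 ≈ 18819.)
p(-4*(-4) + O(-5))*Y = (-4*(-4) - 1*(-5))**2*(677473/36) = (16 + 5)**2*(677473/36) = 21**2*(677473/36) = 441*(677473/36) = 33196177/4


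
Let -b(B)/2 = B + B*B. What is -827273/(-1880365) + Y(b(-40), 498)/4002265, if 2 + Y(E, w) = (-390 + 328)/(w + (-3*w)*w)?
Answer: 2965959771040978/6741539104140255 ≈ 0.43995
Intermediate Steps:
b(B) = -2*B - 2*B² (b(B) = -2*(B + B*B) = -2*(B + B²) = -2*B - 2*B²)
Y(E, w) = -2 - 62/(w - 3*w²) (Y(E, w) = -2 + (-390 + 328)/(w + (-3*w)*w) = -2 - 62/(w - 3*w²))
-827273/(-1880365) + Y(b(-40), 498)/4002265 = -827273/(-1880365) + (2*(31 + 498 - 3*498²)/(498*(-1 + 3*498)))/4002265 = -827273*(-1/1880365) + (2*(1/498)*(31 + 498 - 3*248004)/(-1 + 1494))*(1/4002265) = 827273/1880365 + (2*(1/498)*(31 + 498 - 744012)/1493)*(1/4002265) = 827273/1880365 + (2*(1/498)*(1/1493)*(-743483))*(1/4002265) = 827273/1880365 - 743483/371757*1/4002265 = 827273/1880365 - 743483/1487870029605 = 2965959771040978/6741539104140255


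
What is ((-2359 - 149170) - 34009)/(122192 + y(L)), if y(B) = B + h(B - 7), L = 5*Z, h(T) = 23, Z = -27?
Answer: -92769/61040 ≈ -1.5198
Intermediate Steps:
L = -135 (L = 5*(-27) = -135)
y(B) = 23 + B (y(B) = B + 23 = 23 + B)
((-2359 - 149170) - 34009)/(122192 + y(L)) = ((-2359 - 149170) - 34009)/(122192 + (23 - 135)) = (-151529 - 34009)/(122192 - 112) = -185538/122080 = -185538*1/122080 = -92769/61040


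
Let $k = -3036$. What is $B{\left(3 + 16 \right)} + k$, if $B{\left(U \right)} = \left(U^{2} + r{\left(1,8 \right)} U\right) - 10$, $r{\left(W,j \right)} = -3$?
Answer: $-2742$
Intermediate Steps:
$B{\left(U \right)} = -10 + U^{2} - 3 U$ ($B{\left(U \right)} = \left(U^{2} - 3 U\right) - 10 = -10 + U^{2} - 3 U$)
$B{\left(3 + 16 \right)} + k = \left(-10 + \left(3 + 16\right)^{2} - 3 \left(3 + 16\right)\right) - 3036 = \left(-10 + 19^{2} - 57\right) - 3036 = \left(-10 + 361 - 57\right) - 3036 = 294 - 3036 = -2742$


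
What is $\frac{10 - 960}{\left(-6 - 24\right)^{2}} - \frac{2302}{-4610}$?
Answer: $- \frac{23077}{41490} \approx -0.55621$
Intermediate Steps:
$\frac{10 - 960}{\left(-6 - 24\right)^{2}} - \frac{2302}{-4610} = \frac{10 - 960}{\left(-30\right)^{2}} - - \frac{1151}{2305} = - \frac{950}{900} + \frac{1151}{2305} = \left(-950\right) \frac{1}{900} + \frac{1151}{2305} = - \frac{19}{18} + \frac{1151}{2305} = - \frac{23077}{41490}$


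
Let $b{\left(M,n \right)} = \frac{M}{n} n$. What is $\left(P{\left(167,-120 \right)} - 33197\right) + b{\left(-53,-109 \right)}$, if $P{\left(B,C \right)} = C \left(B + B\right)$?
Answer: $-73330$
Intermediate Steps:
$P{\left(B,C \right)} = 2 B C$ ($P{\left(B,C \right)} = C 2 B = 2 B C$)
$b{\left(M,n \right)} = M$
$\left(P{\left(167,-120 \right)} - 33197\right) + b{\left(-53,-109 \right)} = \left(2 \cdot 167 \left(-120\right) - 33197\right) - 53 = \left(-40080 - 33197\right) - 53 = -73277 - 53 = -73330$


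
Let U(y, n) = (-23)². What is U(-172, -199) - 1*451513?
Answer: -450984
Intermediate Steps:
U(y, n) = 529
U(-172, -199) - 1*451513 = 529 - 1*451513 = 529 - 451513 = -450984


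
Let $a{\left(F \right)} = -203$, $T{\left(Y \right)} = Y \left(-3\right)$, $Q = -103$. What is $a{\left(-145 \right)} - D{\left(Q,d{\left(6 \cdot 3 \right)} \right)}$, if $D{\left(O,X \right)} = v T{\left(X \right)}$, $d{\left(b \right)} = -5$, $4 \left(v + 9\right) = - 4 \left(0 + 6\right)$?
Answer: $22$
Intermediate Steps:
$v = -15$ ($v = -9 + \frac{\left(-4\right) \left(0 + 6\right)}{4} = -9 + \frac{\left(-4\right) 6}{4} = -9 + \frac{1}{4} \left(-24\right) = -9 - 6 = -15$)
$T{\left(Y \right)} = - 3 Y$
$D{\left(O,X \right)} = 45 X$ ($D{\left(O,X \right)} = - 15 \left(- 3 X\right) = 45 X$)
$a{\left(-145 \right)} - D{\left(Q,d{\left(6 \cdot 3 \right)} \right)} = -203 - 45 \left(-5\right) = -203 - -225 = -203 + 225 = 22$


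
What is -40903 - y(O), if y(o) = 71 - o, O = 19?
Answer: -40955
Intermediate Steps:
-40903 - y(O) = -40903 - (71 - 1*19) = -40903 - (71 - 19) = -40903 - 1*52 = -40903 - 52 = -40955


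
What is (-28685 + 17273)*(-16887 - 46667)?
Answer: 725278248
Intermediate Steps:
(-28685 + 17273)*(-16887 - 46667) = -11412*(-63554) = 725278248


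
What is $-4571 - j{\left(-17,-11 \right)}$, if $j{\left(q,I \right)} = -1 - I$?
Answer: $-4581$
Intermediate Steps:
$-4571 - j{\left(-17,-11 \right)} = -4571 - \left(-1 - -11\right) = -4571 - \left(-1 + 11\right) = -4571 - 10 = -4581$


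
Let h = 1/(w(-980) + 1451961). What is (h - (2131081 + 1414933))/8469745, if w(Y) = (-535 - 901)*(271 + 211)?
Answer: -538858670265/1287077695741 ≈ -0.41867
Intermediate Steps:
w(Y) = -692152 (w(Y) = -1436*482 = -692152)
h = 1/759809 (h = 1/(-692152 + 1451961) = 1/759809 ≈ 1.3161e-6)
(h - (2131081 + 1414933))/8469745 = (1/759809 - (2131081 + 1414933))/8469745 = (1/759809 - 1*3546014)*(1/8469745) = (1/759809 - 3546014)*(1/8469745) = -2694293351325/759809*1/8469745 = -538858670265/1287077695741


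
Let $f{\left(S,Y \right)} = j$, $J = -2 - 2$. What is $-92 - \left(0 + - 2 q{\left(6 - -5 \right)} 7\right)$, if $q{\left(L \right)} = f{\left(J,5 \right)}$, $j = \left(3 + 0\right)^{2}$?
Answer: $34$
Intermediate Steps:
$J = -4$ ($J = -2 - 2 = -4$)
$j = 9$ ($j = 3^{2} = 9$)
$f{\left(S,Y \right)} = 9$
$q{\left(L \right)} = 9$
$-92 - \left(0 + - 2 q{\left(6 - -5 \right)} 7\right) = -92 - \left(0 + \left(-2\right) 9 \cdot 7\right) = -92 - \left(0 - 126\right) = -92 - -126 = -92 + 126 = 34$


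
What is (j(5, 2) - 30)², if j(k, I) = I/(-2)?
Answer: 961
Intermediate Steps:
j(k, I) = -I/2 (j(k, I) = I*(-½) = -I/2)
(j(5, 2) - 30)² = (-½*2 - 30)² = (-1 - 30)² = (-31)² = 961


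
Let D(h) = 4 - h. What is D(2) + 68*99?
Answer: 6734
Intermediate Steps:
D(2) + 68*99 = (4 - 1*2) + 68*99 = (4 - 2) + 6732 = 2 + 6732 = 6734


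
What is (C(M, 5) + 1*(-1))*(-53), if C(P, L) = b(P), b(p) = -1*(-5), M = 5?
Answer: -212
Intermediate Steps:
b(p) = 5
C(P, L) = 5
(C(M, 5) + 1*(-1))*(-53) = (5 + 1*(-1))*(-53) = (5 - 1)*(-53) = 4*(-53) = -212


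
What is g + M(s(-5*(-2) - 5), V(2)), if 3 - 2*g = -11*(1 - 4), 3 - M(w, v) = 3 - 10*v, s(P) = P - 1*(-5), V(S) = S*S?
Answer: 25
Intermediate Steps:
V(S) = S²
s(P) = 5 + P (s(P) = P + 5 = 5 + P)
M(w, v) = 10*v (M(w, v) = 3 - (3 - 10*v) = 3 + (-3 + 10*v) = 10*v)
g = -15 (g = 3/2 - (-11)*(1 - 4)/2 = 3/2 - (-11)*(-3)/2 = 3/2 - ½*33 = 3/2 - 33/2 = -15)
g + M(s(-5*(-2) - 5), V(2)) = -15 + 10*2² = -15 + 10*4 = -15 + 40 = 25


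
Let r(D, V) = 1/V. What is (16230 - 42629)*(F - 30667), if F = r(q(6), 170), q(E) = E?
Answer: 137628256211/170 ≈ 8.0958e+8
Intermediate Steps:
F = 1/170 ≈ 0.0058824
(16230 - 42629)*(F - 30667) = (16230 - 42629)*(1/170 - 30667) = -26399*(-5213389/170) = 137628256211/170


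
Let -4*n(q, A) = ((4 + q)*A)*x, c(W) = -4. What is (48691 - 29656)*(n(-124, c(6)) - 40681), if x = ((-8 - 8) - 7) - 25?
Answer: -664721235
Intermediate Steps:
x = -48 (x = (-16 - 7) - 25 = -23 - 25 = -48)
n(q, A) = 12*A*(4 + q) (n(q, A) = -(4 + q)*A*(-48)/4 = -A*(4 + q)*(-48)/4 = -(-12)*A*(4 + q) = 12*A*(4 + q))
(48691 - 29656)*(n(-124, c(6)) - 40681) = (48691 - 29656)*(12*(-4)*(4 - 124) - 40681) = 19035*(12*(-4)*(-120) - 40681) = 19035*(5760 - 40681) = 19035*(-34921) = -664721235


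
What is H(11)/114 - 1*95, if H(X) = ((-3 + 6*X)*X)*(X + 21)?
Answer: 1891/19 ≈ 99.526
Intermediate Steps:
H(X) = X*(-3 + 6*X)*(21 + X) (H(X) = (X*(-3 + 6*X))*(21 + X) = X*(-3 + 6*X)*(21 + X))
H(11)/114 - 1*95 = (3*11*(-21 + 2*11² + 41*11))/114 - 1*95 = (3*11*(-21 + 2*121 + 451))*(1/114) - 95 = (3*11*(-21 + 242 + 451))*(1/114) - 95 = (3*11*672)*(1/114) - 95 = 22176*(1/114) - 95 = 3696/19 - 95 = 1891/19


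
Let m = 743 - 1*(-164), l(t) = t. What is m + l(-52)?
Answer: 855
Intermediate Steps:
m = 907 (m = 743 + 164 = 907)
m + l(-52) = 907 - 52 = 855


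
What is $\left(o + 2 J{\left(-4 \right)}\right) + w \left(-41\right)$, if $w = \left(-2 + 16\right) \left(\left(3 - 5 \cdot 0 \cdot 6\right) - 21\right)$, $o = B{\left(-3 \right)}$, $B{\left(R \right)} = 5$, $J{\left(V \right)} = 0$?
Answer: $10337$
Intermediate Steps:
$o = 5$
$w = -252$ ($w = 14 \left(\left(3 - 0\right) - 21\right) = 14 \left(\left(3 + 0\right) - 21\right) = 14 \left(3 - 21\right) = 14 \left(-18\right) = -252$)
$\left(o + 2 J{\left(-4 \right)}\right) + w \left(-41\right) = \left(5 + 2 \cdot 0\right) - -10332 = \left(5 + 0\right) + 10332 = 5 + 10332 = 10337$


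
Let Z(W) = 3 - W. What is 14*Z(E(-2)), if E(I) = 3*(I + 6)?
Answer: -126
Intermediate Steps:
E(I) = 18 + 3*I (E(I) = 3*(6 + I) = 18 + 3*I)
14*Z(E(-2)) = 14*(3 - (18 + 3*(-2))) = 14*(3 - (18 - 6)) = 14*(3 - 1*12) = 14*(3 - 12) = 14*(-9) = -126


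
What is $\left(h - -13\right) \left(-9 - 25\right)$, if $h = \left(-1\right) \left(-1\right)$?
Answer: $-476$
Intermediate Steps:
$h = 1$
$\left(h - -13\right) \left(-9 - 25\right) = \left(1 - -13\right) \left(-9 - 25\right) = \left(1 + 13\right) \left(-34\right) = 14 \left(-34\right) = -476$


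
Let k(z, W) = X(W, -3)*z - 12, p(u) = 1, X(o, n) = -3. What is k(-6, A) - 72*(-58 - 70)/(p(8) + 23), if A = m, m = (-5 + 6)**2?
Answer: 390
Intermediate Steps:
m = 1 (m = 1**2 = 1)
A = 1
k(z, W) = -12 - 3*z (k(z, W) = -3*z - 12 = -12 - 3*z)
k(-6, A) - 72*(-58 - 70)/(p(8) + 23) = (-12 - 3*(-6)) - 72*(-58 - 70)/(1 + 23) = (-12 + 18) - (-9216)/24 = 6 - (-9216)/24 = 6 - 72*(-16/3) = 6 + 384 = 390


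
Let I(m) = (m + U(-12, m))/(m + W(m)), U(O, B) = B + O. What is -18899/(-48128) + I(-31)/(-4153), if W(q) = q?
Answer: 2431333221/6196143104 ≈ 0.39239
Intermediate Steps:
I(m) = (-12 + 2*m)/(2*m) (I(m) = (m + (m - 12))/(m + m) = (m + (-12 + m))/((2*m)) = (-12 + 2*m)*(1/(2*m)) = (-12 + 2*m)/(2*m))
-18899/(-48128) + I(-31)/(-4153) = -18899/(-48128) + ((-6 - 31)/(-31))/(-4153) = -18899*(-1/48128) - 1/31*(-37)*(-1/4153) = 18899/48128 + (37/31)*(-1/4153) = 18899/48128 - 37/128743 = 2431333221/6196143104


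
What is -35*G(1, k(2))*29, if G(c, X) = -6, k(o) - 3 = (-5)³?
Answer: 6090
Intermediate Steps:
k(o) = -122 (k(o) = 3 + (-5)³ = 3 - 125 = -122)
-35*G(1, k(2))*29 = -35*(-6)*29 = 210*29 = 6090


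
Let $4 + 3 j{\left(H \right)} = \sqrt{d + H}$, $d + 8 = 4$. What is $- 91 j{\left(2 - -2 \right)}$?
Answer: $\frac{364}{3} \approx 121.33$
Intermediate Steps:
$d = -4$ ($d = -8 + 4 = -4$)
$j{\left(H \right)} = - \frac{4}{3} + \frac{\sqrt{-4 + H}}{3}$
$- 91 j{\left(2 - -2 \right)} = - 91 \left(- \frac{4}{3} + \frac{\sqrt{-4 + \left(2 - -2\right)}}{3}\right) = - 91 \left(- \frac{4}{3} + \frac{\sqrt{-4 + \left(2 + 2\right)}}{3}\right) = - 91 \left(- \frac{4}{3} + \frac{\sqrt{-4 + 4}}{3}\right) = - 91 \left(- \frac{4}{3} + \frac{\sqrt{0}}{3}\right) = - 91 \left(- \frac{4}{3} + \frac{1}{3} \cdot 0\right) = - 91 \left(- \frac{4}{3} + 0\right) = \left(-91\right) \left(- \frac{4}{3}\right) = \frac{364}{3}$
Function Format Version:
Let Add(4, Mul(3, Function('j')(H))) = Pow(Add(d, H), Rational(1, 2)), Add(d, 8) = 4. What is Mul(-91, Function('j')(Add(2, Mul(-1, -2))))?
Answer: Rational(364, 3) ≈ 121.33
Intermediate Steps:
d = -4 (d = Add(-8, 4) = -4)
Function('j')(H) = Add(Rational(-4, 3), Mul(Rational(1, 3), Pow(Add(-4, H), Rational(1, 2))))
Mul(-91, Function('j')(Add(2, Mul(-1, -2)))) = Mul(-91, Add(Rational(-4, 3), Mul(Rational(1, 3), Pow(Add(-4, Add(2, Mul(-1, -2))), Rational(1, 2))))) = Mul(-91, Add(Rational(-4, 3), Mul(Rational(1, 3), Pow(Add(-4, Add(2, 2)), Rational(1, 2))))) = Mul(-91, Add(Rational(-4, 3), Mul(Rational(1, 3), Pow(Add(-4, 4), Rational(1, 2))))) = Mul(-91, Add(Rational(-4, 3), Mul(Rational(1, 3), Pow(0, Rational(1, 2))))) = Mul(-91, Add(Rational(-4, 3), Mul(Rational(1, 3), 0))) = Mul(-91, Add(Rational(-4, 3), 0)) = Mul(-91, Rational(-4, 3)) = Rational(364, 3)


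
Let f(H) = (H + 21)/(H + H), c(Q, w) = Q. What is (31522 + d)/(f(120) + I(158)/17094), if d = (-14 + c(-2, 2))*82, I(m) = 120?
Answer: 6885463200/135503 ≈ 50814.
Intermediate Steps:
f(H) = (21 + H)/(2*H) (f(H) = (21 + H)/((2*H)) = (21 + H)*(1/(2*H)) = (21 + H)/(2*H))
d = -1312 (d = (-14 - 2)*82 = -16*82 = -1312)
(31522 + d)/(f(120) + I(158)/17094) = (31522 - 1312)/((½)*(21 + 120)/120 + 120/17094) = 30210/((½)*(1/120)*141 + 120*(1/17094)) = 30210/(47/80 + 20/2849) = 30210/(135503/227920) = 30210*(227920/135503) = 6885463200/135503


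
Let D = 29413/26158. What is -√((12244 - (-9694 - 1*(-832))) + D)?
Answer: -√14442359171438/26158 ≈ -145.28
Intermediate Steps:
D = 29413/26158 (D = 29413*(1/26158) = 29413/26158 ≈ 1.1244)
-√((12244 - (-9694 - 1*(-832))) + D) = -√((12244 - (-9694 - 1*(-832))) + 29413/26158) = -√((12244 - (-9694 + 832)) + 29413/26158) = -√((12244 - 1*(-8862)) + 29413/26158) = -√((12244 + 8862) + 29413/26158) = -√(21106 + 29413/26158) = -√(552120161/26158) = -√14442359171438/26158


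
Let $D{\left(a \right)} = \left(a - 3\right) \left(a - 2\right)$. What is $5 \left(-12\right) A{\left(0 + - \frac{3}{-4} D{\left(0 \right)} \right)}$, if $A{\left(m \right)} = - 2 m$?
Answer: $540$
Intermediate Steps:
$D{\left(a \right)} = \left(-3 + a\right) \left(-2 + a\right)$
$5 \left(-12\right) A{\left(0 + - \frac{3}{-4} D{\left(0 \right)} \right)} = 5 \left(-12\right) \left(- 2 \left(0 + - \frac{3}{-4} \left(6 + 0^{2} - 0\right)\right)\right) = - 60 \left(- 2 \left(0 + \left(-3\right) \left(- \frac{1}{4}\right) \left(6 + 0 + 0\right)\right)\right) = - 60 \left(- 2 \left(0 + \frac{3}{4} \cdot 6\right)\right) = - 60 \left(- 2 \left(0 + \frac{9}{2}\right)\right) = - 60 \left(\left(-2\right) \frac{9}{2}\right) = \left(-60\right) \left(-9\right) = 540$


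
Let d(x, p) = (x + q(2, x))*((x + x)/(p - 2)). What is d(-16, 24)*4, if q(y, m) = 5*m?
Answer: 6144/11 ≈ 558.54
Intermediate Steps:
d(x, p) = 12*x²/(-2 + p) (d(x, p) = (x + 5*x)*((x + x)/(p - 2)) = (6*x)*((2*x)/(-2 + p)) = (6*x)*(2*x/(-2 + p)) = 12*x²/(-2 + p))
d(-16, 24)*4 = (12*(-16)²/(-2 + 24))*4 = (12*256/22)*4 = (12*256*(1/22))*4 = (1536/11)*4 = 6144/11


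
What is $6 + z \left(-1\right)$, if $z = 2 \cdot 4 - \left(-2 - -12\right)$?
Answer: $8$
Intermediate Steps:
$z = -2$ ($z = 8 - \left(-2 + 12\right) = 8 - 10 = -2$)
$6 + z \left(-1\right) = 6 - -2 = 6 + 2 = 8$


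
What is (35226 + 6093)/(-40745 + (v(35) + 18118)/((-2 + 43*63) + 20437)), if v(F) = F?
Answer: -956286936/942984127 ≈ -1.0141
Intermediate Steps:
(35226 + 6093)/(-40745 + (v(35) + 18118)/((-2 + 43*63) + 20437)) = (35226 + 6093)/(-40745 + (35 + 18118)/((-2 + 43*63) + 20437)) = 41319/(-40745 + 18153/((-2 + 2709) + 20437)) = 41319/(-40745 + 18153/(2707 + 20437)) = 41319/(-40745 + 18153/23144) = 41319/(-942984127/23144) = 41319*(-23144/942984127) = -956286936/942984127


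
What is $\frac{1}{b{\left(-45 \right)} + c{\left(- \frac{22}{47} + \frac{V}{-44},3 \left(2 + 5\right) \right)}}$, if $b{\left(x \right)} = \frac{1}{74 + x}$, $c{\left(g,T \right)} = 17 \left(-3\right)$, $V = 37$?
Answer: $- \frac{29}{1478} \approx -0.019621$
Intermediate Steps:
$c{\left(g,T \right)} = -51$
$\frac{1}{b{\left(-45 \right)} + c{\left(- \frac{22}{47} + \frac{V}{-44},3 \left(2 + 5\right) \right)}} = \frac{1}{\frac{1}{74 - 45} - 51} = \frac{1}{\frac{1}{29} - 51} = \frac{1}{- \frac{1478}{29}} = - \frac{29}{1478}$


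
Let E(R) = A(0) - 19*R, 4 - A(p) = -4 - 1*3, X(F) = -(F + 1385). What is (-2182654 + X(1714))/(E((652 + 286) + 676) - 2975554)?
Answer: 2185753/3006209 ≈ 0.72708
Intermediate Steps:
X(F) = -1385 - F (X(F) = -(1385 + F) = -1385 - F)
A(p) = 11 (A(p) = 4 - (-4 - 1*3) = 4 - (-4 - 3) = 4 - 1*(-7) = 4 + 7 = 11)
E(R) = 11 - 19*R
(-2182654 + X(1714))/(E((652 + 286) + 676) - 2975554) = (-2182654 + (-1385 - 1*1714))/((11 - 19*((652 + 286) + 676)) - 2975554) = (-2182654 + (-1385 - 1714))/((11 - 19*(938 + 676)) - 2975554) = (-2182654 - 3099)/((11 - 19*1614) - 2975554) = -2185753/((11 - 30666) - 2975554) = -2185753/(-30655 - 2975554) = -2185753/(-3006209) = -2185753*(-1/3006209) = 2185753/3006209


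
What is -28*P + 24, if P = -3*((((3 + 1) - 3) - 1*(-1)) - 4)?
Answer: -144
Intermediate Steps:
P = 6 (P = -3*(((4 - 3) + 1) - 4) = -3*((1 + 1) - 4) = -3*(2 - 4) = -3*(-2) = 6)
-28*P + 24 = -28*6 + 24 = -168 + 24 = -144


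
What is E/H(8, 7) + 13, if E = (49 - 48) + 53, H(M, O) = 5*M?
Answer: 287/20 ≈ 14.350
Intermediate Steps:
E = 54 (E = 1 + 53 = 54)
E/H(8, 7) + 13 = 54/((5*8)) + 13 = 54/40 + 13 = 54*(1/40) + 13 = 27/20 + 13 = 287/20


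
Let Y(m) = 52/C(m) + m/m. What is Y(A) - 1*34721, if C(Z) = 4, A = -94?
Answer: -34707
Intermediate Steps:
Y(m) = 14 (Y(m) = 52/4 + m/m = 52*(¼) + 1 = 13 + 1 = 14)
Y(A) - 1*34721 = 14 - 1*34721 = 14 - 34721 = -34707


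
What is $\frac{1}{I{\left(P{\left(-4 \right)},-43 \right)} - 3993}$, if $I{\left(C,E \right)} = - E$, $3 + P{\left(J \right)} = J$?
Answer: $- \frac{1}{3950} \approx -0.00025316$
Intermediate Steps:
$P{\left(J \right)} = -3 + J$
$\frac{1}{I{\left(P{\left(-4 \right)},-43 \right)} - 3993} = \frac{1}{\left(-1\right) \left(-43\right) - 3993} = \frac{1}{43 - 3993} = \frac{1}{-3950} = - \frac{1}{3950}$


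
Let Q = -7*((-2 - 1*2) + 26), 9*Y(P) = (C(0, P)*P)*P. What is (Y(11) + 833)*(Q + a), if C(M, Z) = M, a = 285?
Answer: 109123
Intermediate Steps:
Y(P) = 0 (Y(P) = ((0*P)*P)/9 = (0*P)/9 = (⅑)*0 = 0)
Q = -154 (Q = -7*((-2 - 2) + 26) = -7*(-4 + 26) = -7*22 = -154)
(Y(11) + 833)*(Q + a) = (0 + 833)*(-154 + 285) = 833*131 = 109123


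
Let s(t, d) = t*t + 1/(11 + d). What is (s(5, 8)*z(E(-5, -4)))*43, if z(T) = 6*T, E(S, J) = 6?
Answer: 736848/19 ≈ 38782.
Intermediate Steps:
s(t, d) = t² + 1/(11 + d)
(s(5, 8)*z(E(-5, -4)))*43 = (((1 + 11*5² + 8*5²)/(11 + 8))*(6*6))*43 = (((1 + 11*25 + 8*25)/19)*36)*43 = (((1 + 275 + 200)/19)*36)*43 = (((1/19)*476)*36)*43 = ((476/19)*36)*43 = (17136/19)*43 = 736848/19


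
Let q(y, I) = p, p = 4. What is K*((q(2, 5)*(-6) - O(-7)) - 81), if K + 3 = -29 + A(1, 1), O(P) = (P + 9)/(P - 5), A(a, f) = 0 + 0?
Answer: 10064/3 ≈ 3354.7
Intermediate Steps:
A(a, f) = 0
O(P) = (9 + P)/(-5 + P)
q(y, I) = 4
K = -32 (K = -3 + (-29 + 0) = -3 - 29 = -32)
K*((q(2, 5)*(-6) - O(-7)) - 81) = -32*((4*(-6) - (9 - 7)/(-5 - 7)) - 81) = -32*((-24 - 2/(-12)) - 81) = -32*((-24 - (-1)*2/12) - 81) = -32*((-24 - 1*(-⅙)) - 81) = -32*((-24 + ⅙) - 81) = -32*(-143/6 - 81) = -32*(-629/6) = 10064/3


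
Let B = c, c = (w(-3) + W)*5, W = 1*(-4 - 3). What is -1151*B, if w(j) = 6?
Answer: 5755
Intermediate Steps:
W = -7 (W = 1*(-7) = -7)
c = -5 (c = (6 - 7)*5 = -1*5 = -5)
B = -5
-1151*B = -1151*(-5) = 5755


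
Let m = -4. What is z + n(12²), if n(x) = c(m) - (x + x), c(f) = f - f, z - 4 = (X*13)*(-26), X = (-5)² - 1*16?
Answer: -3326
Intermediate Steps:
X = 9 (X = 25 - 16 = 9)
z = -3038 (z = 4 + (9*13)*(-26) = 4 + 117*(-26) = 4 - 3042 = -3038)
c(f) = 0
n(x) = -2*x (n(x) = 0 - (x + x) = 0 - 2*x = -2*x)
z + n(12²) = -3038 - 2*12² = -3038 - 2*144 = -3038 - 288 = -3326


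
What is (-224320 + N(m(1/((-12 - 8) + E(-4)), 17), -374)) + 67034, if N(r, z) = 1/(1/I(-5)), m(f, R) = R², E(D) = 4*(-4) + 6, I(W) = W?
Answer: -157291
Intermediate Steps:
E(D) = -10 (E(D) = -16 + 6 = -10)
N(r, z) = -5 (N(r, z) = 1/(1/(-5)) = 1/(-⅕) = -5)
(-224320 + N(m(1/((-12 - 8) + E(-4)), 17), -374)) + 67034 = (-224320 - 5) + 67034 = -224325 + 67034 = -157291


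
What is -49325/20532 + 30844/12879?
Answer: -655889/88143876 ≈ -0.0074411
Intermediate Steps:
-49325/20532 + 30844/12879 = -655889/88143876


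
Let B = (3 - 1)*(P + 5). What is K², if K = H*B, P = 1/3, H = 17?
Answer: 295936/9 ≈ 32882.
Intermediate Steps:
P = ⅓ ≈ 0.33333
B = 32/3 (B = (3 - 1)*(⅓ + 5) = 2*(16/3) = 32/3 ≈ 10.667)
K = 544/3 (K = 17*(32/3) = 544/3 ≈ 181.33)
K² = (544/3)² = 295936/9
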